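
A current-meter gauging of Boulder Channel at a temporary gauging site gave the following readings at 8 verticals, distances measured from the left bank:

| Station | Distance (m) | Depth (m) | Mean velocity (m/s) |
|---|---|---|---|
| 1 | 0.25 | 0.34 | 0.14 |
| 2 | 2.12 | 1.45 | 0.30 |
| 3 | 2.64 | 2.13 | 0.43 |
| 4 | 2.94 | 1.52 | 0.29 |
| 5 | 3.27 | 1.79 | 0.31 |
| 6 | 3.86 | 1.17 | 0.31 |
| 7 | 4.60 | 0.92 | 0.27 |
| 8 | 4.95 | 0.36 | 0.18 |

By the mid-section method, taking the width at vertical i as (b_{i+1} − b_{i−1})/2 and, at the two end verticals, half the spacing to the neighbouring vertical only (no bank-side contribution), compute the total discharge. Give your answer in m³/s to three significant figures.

w_1 = (2.12 − 0.25)/2 = 0.935 m; q_1 = 0.14 × 0.34 × 0.935 = 0.04451 m³/s
w_2 = (2.64 − 0.25)/2 = 1.195 m; q_2 = 0.30 × 1.45 × 1.195 = 0.5198 m³/s
w_3 = (2.94 − 2.12)/2 = 0.41 m; q_3 = 0.43 × 2.13 × 0.41 = 0.3755 m³/s
w_4 = (3.27 − 2.64)/2 = 0.315 m; q_4 = 0.29 × 1.52 × 0.315 = 0.1389 m³/s
w_5 = (3.86 − 2.94)/2 = 0.46 m; q_5 = 0.31 × 1.79 × 0.46 = 0.2553 m³/s
w_6 = (4.60 − 3.27)/2 = 0.665 m; q_6 = 0.31 × 1.17 × 0.665 = 0.2412 m³/s
w_7 = (4.95 − 3.86)/2 = 0.545 m; q_7 = 0.27 × 0.92 × 0.545 = 0.1354 m³/s
w_8 = (4.95 − 4.60)/2 = 0.175 m; q_8 = 0.18 × 0.36 × 0.175 = 0.01134 m³/s
Q = Σ qᵢ = 1.722 m³/s

1.72 m³/s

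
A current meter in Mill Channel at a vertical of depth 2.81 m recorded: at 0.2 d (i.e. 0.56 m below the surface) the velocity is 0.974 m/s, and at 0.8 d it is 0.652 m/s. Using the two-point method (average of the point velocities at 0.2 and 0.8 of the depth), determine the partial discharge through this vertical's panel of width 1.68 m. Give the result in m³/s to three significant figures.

v̄ = (0.974 + 0.652) / 2 = 0.8130 m/s
q = v̄ × d × w = 0.8130 × 2.81 × 1.68 = 3.838 m³/s

3.84 m³/s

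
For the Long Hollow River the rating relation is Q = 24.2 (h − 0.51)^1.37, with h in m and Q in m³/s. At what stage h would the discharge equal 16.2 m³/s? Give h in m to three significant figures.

h − h₀ = (Q/C)^(1/b) = (16.2/24.2)^(1/1.37) = 0.7461 m
h = 0.51 + 0.7461 = 1.256 m

1.26 m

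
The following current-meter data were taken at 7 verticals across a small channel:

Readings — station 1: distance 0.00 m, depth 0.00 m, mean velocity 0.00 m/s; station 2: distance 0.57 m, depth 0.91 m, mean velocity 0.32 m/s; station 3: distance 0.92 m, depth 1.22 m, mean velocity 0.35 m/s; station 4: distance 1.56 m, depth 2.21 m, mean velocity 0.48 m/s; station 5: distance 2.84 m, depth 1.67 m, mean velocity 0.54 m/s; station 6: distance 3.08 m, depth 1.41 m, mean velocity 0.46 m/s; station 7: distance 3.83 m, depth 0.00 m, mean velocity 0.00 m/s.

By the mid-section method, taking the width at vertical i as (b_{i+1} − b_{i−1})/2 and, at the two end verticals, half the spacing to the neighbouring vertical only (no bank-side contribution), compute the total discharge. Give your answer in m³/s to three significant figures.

2.37 m³/s

w_2 = (0.92 − 0.00)/2 = 0.46 m; q_2 = 0.32 × 0.91 × 0.46 = 0.1340 m³/s
w_3 = (1.56 − 0.57)/2 = 0.495 m; q_3 = 0.35 × 1.22 × 0.495 = 0.2114 m³/s
w_4 = (2.84 − 0.92)/2 = 0.96 m; q_4 = 0.48 × 2.21 × 0.96 = 1.018 m³/s
w_5 = (3.08 − 1.56)/2 = 0.76 m; q_5 = 0.54 × 1.67 × 0.76 = 0.6854 m³/s
w_6 = (3.83 − 2.84)/2 = 0.495 m; q_6 = 0.46 × 1.41 × 0.495 = 0.3211 m³/s
Stations 1, 7 contribute zero (depth or velocity is 0).
Q = Σ qᵢ = 2.370 m³/s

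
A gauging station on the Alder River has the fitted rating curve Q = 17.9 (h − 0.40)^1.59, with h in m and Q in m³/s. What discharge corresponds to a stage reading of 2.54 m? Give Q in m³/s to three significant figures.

60.0 m³/s

Q = 17.9 × (2.54 − 0.40)^1.59 = 17.9 × 2.14^1.59 = 60.01 m³/s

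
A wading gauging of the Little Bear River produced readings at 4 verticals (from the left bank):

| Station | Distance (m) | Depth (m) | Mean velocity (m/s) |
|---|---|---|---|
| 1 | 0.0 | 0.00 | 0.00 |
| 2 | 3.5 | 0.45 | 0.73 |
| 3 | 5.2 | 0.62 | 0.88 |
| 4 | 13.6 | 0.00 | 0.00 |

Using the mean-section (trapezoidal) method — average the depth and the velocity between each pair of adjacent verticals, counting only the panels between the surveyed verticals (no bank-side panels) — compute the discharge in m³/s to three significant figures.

2.17 m³/s

Panel 1-2: Δb = 3.5 m, d̄ = (0.00+0.45)/2 = 0.225, v̄ = (0.00+0.73)/2 = 0.365 → q = 3.5×0.225×0.365 = 0.2874 m³/s
Panel 2-3: Δb = 1.7 m, d̄ = (0.45+0.62)/2 = 0.535, v̄ = (0.73+0.88)/2 = 0.805 → q = 1.7×0.535×0.805 = 0.7321 m³/s
Panel 3-4: Δb = 8.4 m, d̄ = (0.62+0.00)/2 = 0.31, v̄ = (0.88+0.00)/2 = 0.44 → q = 8.4×0.31×0.44 = 1.146 m³/s
Q = Σ q = 2.165 m³/s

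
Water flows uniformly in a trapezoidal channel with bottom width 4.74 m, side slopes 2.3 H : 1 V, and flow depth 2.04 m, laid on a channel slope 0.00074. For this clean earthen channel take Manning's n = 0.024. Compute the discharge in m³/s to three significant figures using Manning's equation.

25.8 m³/s

A = (b + z·y)·y = (4.74 + 2.3×2.04)×2.04 = 19.24 m²
P = b + 2y√(1+z²) = 4.74 + 2×2.04×√(1+2.3²) = 14.97 m
R = A/P = 19.24/14.97 = 1.285 m
Q = (1/n)·A·R^(2/3)·S^(1/2) = (1/0.024) × 19.24 × 1.285^(2/3) × 0.00074^(1/2) = 25.78 m³/s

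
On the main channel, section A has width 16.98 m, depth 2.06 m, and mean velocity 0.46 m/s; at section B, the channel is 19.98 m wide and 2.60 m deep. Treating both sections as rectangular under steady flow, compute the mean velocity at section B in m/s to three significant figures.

Q = A₁V₁ = (16.98×2.06) × 0.46 = 16.09 m³/s
A₂ = 19.98 × 2.60 = 51.95 m²
V₂ = Q/A₂ = 16.09/51.95 = 0.3097 m/s

0.310 m/s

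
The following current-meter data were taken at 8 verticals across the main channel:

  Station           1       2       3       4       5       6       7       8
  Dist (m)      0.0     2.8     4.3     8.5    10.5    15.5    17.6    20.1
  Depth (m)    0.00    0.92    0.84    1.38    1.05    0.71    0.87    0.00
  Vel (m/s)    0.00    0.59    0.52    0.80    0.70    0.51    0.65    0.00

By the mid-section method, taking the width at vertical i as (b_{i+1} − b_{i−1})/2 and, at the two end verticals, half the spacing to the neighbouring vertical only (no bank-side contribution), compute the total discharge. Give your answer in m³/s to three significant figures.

11.0 m³/s

w_2 = (4.3 − 0.0)/2 = 2.15 m; q_2 = 0.59 × 0.92 × 2.15 = 1.167 m³/s
w_3 = (8.5 − 2.8)/2 = 2.85 m; q_3 = 0.52 × 0.84 × 2.85 = 1.245 m³/s
w_4 = (10.5 − 4.3)/2 = 3.1 m; q_4 = 0.80 × 1.38 × 3.1 = 3.422 m³/s
w_5 = (15.5 − 8.5)/2 = 3.5 m; q_5 = 0.70 × 1.05 × 3.5 = 2.573 m³/s
w_6 = (17.6 − 10.5)/2 = 3.55 m; q_6 = 0.51 × 0.71 × 3.55 = 1.285 m³/s
w_7 = (20.1 − 15.5)/2 = 2.3 m; q_7 = 0.65 × 0.87 × 2.3 = 1.301 m³/s
Stations 1, 8 contribute zero (depth or velocity is 0).
Q = Σ qᵢ = 10.99 m³/s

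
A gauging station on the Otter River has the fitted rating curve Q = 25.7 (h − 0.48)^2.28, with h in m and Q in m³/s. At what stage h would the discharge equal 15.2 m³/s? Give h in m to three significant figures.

1.27 m

h − h₀ = (Q/C)^(1/b) = (15.2/25.7)^(1/2.28) = 0.7943 m
h = 0.48 + 0.7943 = 1.274 m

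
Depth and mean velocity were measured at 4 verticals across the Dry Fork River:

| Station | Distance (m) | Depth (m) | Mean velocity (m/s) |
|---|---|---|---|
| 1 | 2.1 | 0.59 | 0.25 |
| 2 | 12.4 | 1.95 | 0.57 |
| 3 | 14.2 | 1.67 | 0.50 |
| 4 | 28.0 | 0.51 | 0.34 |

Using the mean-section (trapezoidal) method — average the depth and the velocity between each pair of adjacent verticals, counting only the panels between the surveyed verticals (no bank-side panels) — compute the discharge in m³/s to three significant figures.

Panel 1-2: Δb = 10.3 m, d̄ = (0.59+1.95)/2 = 1.27, v̄ = (0.25+0.57)/2 = 0.41 → q = 10.3×1.27×0.41 = 5.363 m³/s
Panel 2-3: Δb = 1.8 m, d̄ = (1.95+1.67)/2 = 1.81, v̄ = (0.57+0.50)/2 = 0.535 → q = 1.8×1.81×0.535 = 1.743 m³/s
Panel 3-4: Δb = 13.8 m, d̄ = (1.67+0.51)/2 = 1.09, v̄ = (0.50+0.34)/2 = 0.42 → q = 13.8×1.09×0.42 = 6.318 m³/s
Q = Σ q = 13.42 m³/s

13.4 m³/s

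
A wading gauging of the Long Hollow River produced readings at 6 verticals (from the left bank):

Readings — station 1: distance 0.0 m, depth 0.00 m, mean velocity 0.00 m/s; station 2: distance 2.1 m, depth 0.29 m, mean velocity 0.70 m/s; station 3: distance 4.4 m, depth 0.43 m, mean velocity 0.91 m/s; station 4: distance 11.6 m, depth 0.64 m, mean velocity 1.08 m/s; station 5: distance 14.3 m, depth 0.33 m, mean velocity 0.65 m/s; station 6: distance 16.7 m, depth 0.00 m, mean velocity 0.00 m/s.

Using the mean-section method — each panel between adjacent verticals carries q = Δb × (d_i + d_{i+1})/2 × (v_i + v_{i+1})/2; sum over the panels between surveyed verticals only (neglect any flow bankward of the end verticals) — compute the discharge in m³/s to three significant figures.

Panel 1-2: Δb = 2.1 m, d̄ = (0.00+0.29)/2 = 0.145, v̄ = (0.00+0.70)/2 = 0.35 → q = 2.1×0.145×0.35 = 0.1066 m³/s
Panel 2-3: Δb = 2.3 m, d̄ = (0.29+0.43)/2 = 0.36, v̄ = (0.70+0.91)/2 = 0.805 → q = 2.3×0.36×0.805 = 0.6665 m³/s
Panel 3-4: Δb = 7.2 m, d̄ = (0.43+0.64)/2 = 0.535, v̄ = (0.91+1.08)/2 = 0.995 → q = 7.2×0.535×0.995 = 3.833 m³/s
Panel 4-5: Δb = 2.7 m, d̄ = (0.64+0.33)/2 = 0.485, v̄ = (1.08+0.65)/2 = 0.865 → q = 2.7×0.485×0.865 = 1.133 m³/s
Panel 5-6: Δb = 2.4 m, d̄ = (0.33+0.00)/2 = 0.165, v̄ = (0.65+0.00)/2 = 0.325 → q = 2.4×0.165×0.325 = 0.1287 m³/s
Q = Σ q = 5.867 m³/s

5.87 m³/s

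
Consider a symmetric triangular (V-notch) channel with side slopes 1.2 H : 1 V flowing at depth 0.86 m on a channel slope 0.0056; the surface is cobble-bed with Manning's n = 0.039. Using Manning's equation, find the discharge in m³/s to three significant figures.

0.814 m³/s

A = z·y² = 1.2×0.86² = 0.8875 m²
P = 2y√(1+z²) = 2×0.86×√(1+1.2²) = 2.687 m
R = A/P = 0.8875/2.687 = 0.3303 m
Q = (1/n)·A·R^(2/3)·S^(1/2) = (1/0.039) × 0.8875 × 0.3303^(2/3) × 0.0056^(1/2) = 0.8138 m³/s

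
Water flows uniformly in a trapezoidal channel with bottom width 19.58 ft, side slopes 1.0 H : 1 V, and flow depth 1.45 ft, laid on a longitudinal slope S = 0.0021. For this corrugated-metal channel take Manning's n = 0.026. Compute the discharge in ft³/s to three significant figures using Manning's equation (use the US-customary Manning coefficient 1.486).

A = (b + z·y)·y = (19.58 + 1.0×1.45)×1.45 = 30.49 ft²
P = b + 2y√(1+z²) = 19.58 + 2×1.45×√(1+1.0²) = 23.68 ft
R = A/P = 30.49/23.68 = 1.288 ft
Q = (1.486/n)·A·R^(2/3)·S^(1/2) = (1.486/0.026) × 30.49 × 1.288^(2/3) × 0.0021^(1/2) = 94.53 ft³/s

94.5 ft³/s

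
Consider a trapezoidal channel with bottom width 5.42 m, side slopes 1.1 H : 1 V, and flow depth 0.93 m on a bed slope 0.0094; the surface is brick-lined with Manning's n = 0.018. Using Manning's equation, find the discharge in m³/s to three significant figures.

A = (b + z·y)·y = (5.42 + 1.1×0.93)×0.93 = 5.992 m²
P = b + 2y√(1+z²) = 5.42 + 2×0.93×√(1+1.1²) = 8.185 m
R = A/P = 5.992/8.185 = 0.7321 m
Q = (1/n)·A·R^(2/3)·S^(1/2) = (1/0.018) × 5.992 × 0.7321^(2/3) × 0.0094^(1/2) = 26.22 m³/s

26.2 m³/s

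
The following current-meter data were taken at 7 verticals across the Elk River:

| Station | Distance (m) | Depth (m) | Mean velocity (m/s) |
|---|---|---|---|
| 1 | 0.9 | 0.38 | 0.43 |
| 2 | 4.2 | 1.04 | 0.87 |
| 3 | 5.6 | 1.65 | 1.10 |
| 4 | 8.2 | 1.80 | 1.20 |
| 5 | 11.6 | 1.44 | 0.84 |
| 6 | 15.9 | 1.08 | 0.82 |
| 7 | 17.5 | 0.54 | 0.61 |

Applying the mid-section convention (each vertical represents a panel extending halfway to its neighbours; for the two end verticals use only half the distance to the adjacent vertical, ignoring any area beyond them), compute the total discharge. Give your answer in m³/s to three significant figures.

w_1 = (4.2 − 0.9)/2 = 1.65 m; q_1 = 0.43 × 0.38 × 1.65 = 0.2696 m³/s
w_2 = (5.6 − 0.9)/2 = 2.35 m; q_2 = 0.87 × 1.04 × 2.35 = 2.126 m³/s
w_3 = (8.2 − 4.2)/2 = 2 m; q_3 = 1.10 × 1.65 × 2 = 3.630 m³/s
w_4 = (11.6 − 5.6)/2 = 3 m; q_4 = 1.20 × 1.80 × 3 = 6.480 m³/s
w_5 = (15.9 − 8.2)/2 = 3.85 m; q_5 = 0.84 × 1.44 × 3.85 = 4.657 m³/s
w_6 = (17.5 − 11.6)/2 = 2.95 m; q_6 = 0.82 × 1.08 × 2.95 = 2.613 m³/s
w_7 = (17.5 − 15.9)/2 = 0.8 m; q_7 = 0.61 × 0.54 × 0.8 = 0.2635 m³/s
Q = Σ qᵢ = 20.04 m³/s

20.0 m³/s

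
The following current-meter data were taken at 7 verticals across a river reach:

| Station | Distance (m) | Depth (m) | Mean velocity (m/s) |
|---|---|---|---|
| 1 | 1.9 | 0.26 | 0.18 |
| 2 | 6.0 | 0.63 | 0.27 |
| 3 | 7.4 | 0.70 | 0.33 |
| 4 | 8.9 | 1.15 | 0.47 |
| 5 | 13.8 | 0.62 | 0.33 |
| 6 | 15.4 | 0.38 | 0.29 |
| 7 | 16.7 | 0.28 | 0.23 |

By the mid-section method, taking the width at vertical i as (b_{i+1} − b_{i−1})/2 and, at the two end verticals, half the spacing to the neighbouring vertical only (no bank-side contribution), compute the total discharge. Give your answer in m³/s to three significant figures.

3.49 m³/s

w_1 = (6.0 − 1.9)/2 = 2.05 m; q_1 = 0.18 × 0.26 × 2.05 = 0.09594 m³/s
w_2 = (7.4 − 1.9)/2 = 2.75 m; q_2 = 0.27 × 0.63 × 2.75 = 0.4678 m³/s
w_3 = (8.9 − 6.0)/2 = 1.45 m; q_3 = 0.33 × 0.70 × 1.45 = 0.3350 m³/s
w_4 = (13.8 − 7.4)/2 = 3.2 m; q_4 = 0.47 × 1.15 × 3.2 = 1.730 m³/s
w_5 = (15.4 − 8.9)/2 = 3.25 m; q_5 = 0.33 × 0.62 × 3.25 = 0.6650 m³/s
w_6 = (16.7 − 13.8)/2 = 1.45 m; q_6 = 0.29 × 0.38 × 1.45 = 0.1598 m³/s
w_7 = (16.7 − 15.4)/2 = 0.65 m; q_7 = 0.23 × 0.28 × 0.65 = 0.04186 m³/s
Q = Σ qᵢ = 3.495 m³/s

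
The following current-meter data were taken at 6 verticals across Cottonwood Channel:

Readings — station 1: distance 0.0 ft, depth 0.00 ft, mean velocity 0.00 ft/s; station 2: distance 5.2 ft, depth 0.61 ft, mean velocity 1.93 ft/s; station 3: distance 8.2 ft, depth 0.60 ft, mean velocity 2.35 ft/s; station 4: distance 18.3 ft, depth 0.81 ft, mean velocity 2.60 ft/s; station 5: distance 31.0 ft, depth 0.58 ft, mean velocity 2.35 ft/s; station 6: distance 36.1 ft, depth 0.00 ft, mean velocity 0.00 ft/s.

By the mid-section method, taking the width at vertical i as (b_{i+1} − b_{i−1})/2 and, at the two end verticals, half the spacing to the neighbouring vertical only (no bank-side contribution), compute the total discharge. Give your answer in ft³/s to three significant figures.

50.2 ft³/s

w_2 = (8.2 − 0.0)/2 = 4.1 ft; q_2 = 1.93 × 0.61 × 4.1 = 4.827 ft³/s
w_3 = (18.3 − 5.2)/2 = 6.55 ft; q_3 = 2.35 × 0.60 × 6.55 = 9.236 ft³/s
w_4 = (31.0 − 8.2)/2 = 11.4 ft; q_4 = 2.60 × 0.81 × 11.4 = 24.01 ft³/s
w_5 = (36.1 − 18.3)/2 = 8.9 ft; q_5 = 2.35 × 0.58 × 8.9 = 12.13 ft³/s
Stations 1, 6 contribute zero (depth or velocity is 0).
Q = Σ qᵢ = 50.20 ft³/s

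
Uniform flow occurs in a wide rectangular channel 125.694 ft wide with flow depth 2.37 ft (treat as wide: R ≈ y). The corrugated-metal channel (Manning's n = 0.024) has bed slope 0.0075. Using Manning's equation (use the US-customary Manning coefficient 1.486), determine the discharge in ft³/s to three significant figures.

2840 ft³/s

A = b·y = 125.694 × 2.37 = 297.9 ft²
Wide channel: R ≈ y = 2.37 ft
Q = (1.486/n)·A·R^(2/3)·S^(1/2) = (1.486/0.024) × 297.9 × 2.370^(2/3) × 0.0075^(1/2) = 2839 ft³/s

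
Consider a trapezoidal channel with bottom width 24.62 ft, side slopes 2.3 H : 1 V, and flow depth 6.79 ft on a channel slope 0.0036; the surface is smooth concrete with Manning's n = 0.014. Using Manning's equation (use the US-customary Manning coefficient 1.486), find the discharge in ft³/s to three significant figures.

A = (b + z·y)·y = (24.62 + 2.3×6.79)×6.79 = 273.2 ft²
P = b + 2y√(1+z²) = 24.62 + 2×6.79×√(1+2.3²) = 58.68 ft
R = A/P = 273.2/58.68 = 4.656 ft
Q = (1.486/n)·A·R^(2/3)·S^(1/2) = (1.486/0.014) × 273.2 × 4.656^(2/3) × 0.0036^(1/2) = 4852 ft³/s

4850 ft³/s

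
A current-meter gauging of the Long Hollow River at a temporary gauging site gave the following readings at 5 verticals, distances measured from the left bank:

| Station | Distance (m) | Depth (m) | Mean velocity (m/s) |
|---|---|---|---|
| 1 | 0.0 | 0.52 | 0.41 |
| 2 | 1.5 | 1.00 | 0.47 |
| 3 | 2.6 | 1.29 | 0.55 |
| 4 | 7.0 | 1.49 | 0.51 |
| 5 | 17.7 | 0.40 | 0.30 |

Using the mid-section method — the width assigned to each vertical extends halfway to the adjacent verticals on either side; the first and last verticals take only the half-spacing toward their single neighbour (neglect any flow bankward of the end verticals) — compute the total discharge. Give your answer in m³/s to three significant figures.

9.10 m³/s

w_1 = (1.5 − 0.0)/2 = 0.75 m; q_1 = 0.41 × 0.52 × 0.75 = 0.1599 m³/s
w_2 = (2.6 − 0.0)/2 = 1.3 m; q_2 = 0.47 × 1.00 × 1.3 = 0.6110 m³/s
w_3 = (7.0 − 1.5)/2 = 2.75 m; q_3 = 0.55 × 1.29 × 2.75 = 1.951 m³/s
w_4 = (17.7 − 2.6)/2 = 7.55 m; q_4 = 0.51 × 1.49 × 7.55 = 5.737 m³/s
w_5 = (17.7 − 7.0)/2 = 5.35 m; q_5 = 0.30 × 0.40 × 5.35 = 0.6420 m³/s
Q = Σ qᵢ = 9.101 m³/s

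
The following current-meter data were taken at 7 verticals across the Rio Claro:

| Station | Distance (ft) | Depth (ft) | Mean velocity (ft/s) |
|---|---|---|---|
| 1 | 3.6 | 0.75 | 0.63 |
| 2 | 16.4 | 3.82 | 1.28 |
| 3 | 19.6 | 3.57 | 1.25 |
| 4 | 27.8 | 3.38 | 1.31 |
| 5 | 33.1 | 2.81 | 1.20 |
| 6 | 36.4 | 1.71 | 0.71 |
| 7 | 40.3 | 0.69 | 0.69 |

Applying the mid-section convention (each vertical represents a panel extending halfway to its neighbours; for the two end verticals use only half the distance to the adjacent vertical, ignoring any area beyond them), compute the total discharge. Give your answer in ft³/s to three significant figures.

117 ft³/s

w_1 = (16.4 − 3.6)/2 = 6.4 ft; q_1 = 0.63 × 0.75 × 6.4 = 3.024 ft³/s
w_2 = (19.6 − 3.6)/2 = 8 ft; q_2 = 1.28 × 3.82 × 8 = 39.12 ft³/s
w_3 = (27.8 − 16.4)/2 = 5.7 ft; q_3 = 1.25 × 3.57 × 5.7 = 25.44 ft³/s
w_4 = (33.1 − 19.6)/2 = 6.75 ft; q_4 = 1.31 × 3.38 × 6.75 = 29.89 ft³/s
w_5 = (36.4 − 27.8)/2 = 4.3 ft; q_5 = 1.20 × 2.81 × 4.3 = 14.50 ft³/s
w_6 = (40.3 − 33.1)/2 = 3.6 ft; q_6 = 0.71 × 1.71 × 3.6 = 4.371 ft³/s
w_7 = (40.3 − 36.4)/2 = 1.95 ft; q_7 = 0.69 × 0.69 × 1.95 = 0.9284 ft³/s
Q = Σ qᵢ = 117.3 ft³/s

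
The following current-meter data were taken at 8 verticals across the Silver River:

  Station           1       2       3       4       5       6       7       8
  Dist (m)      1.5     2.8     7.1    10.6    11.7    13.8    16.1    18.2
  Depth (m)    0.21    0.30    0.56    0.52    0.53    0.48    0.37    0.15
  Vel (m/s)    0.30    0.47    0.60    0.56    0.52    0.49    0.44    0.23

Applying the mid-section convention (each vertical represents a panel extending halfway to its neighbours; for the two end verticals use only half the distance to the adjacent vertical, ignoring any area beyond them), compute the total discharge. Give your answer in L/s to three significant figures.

w_1 = (2.8 − 1.5)/2 = 0.65 m; q_1 = 0.30 × 0.21 × 0.65 = 0.04095 m³/s
w_2 = (7.1 − 1.5)/2 = 2.8 m; q_2 = 0.47 × 0.30 × 2.8 = 0.3948 m³/s
w_3 = (10.6 − 2.8)/2 = 3.9 m; q_3 = 0.60 × 0.56 × 3.9 = 1.310 m³/s
w_4 = (11.7 − 7.1)/2 = 2.3 m; q_4 = 0.56 × 0.52 × 2.3 = 0.6698 m³/s
w_5 = (13.8 − 10.6)/2 = 1.6 m; q_5 = 0.52 × 0.53 × 1.6 = 0.4410 m³/s
w_6 = (16.1 − 11.7)/2 = 2.2 m; q_6 = 0.49 × 0.48 × 2.2 = 0.5174 m³/s
w_7 = (18.2 − 13.8)/2 = 2.2 m; q_7 = 0.44 × 0.37 × 2.2 = 0.3582 m³/s
w_8 = (18.2 − 16.1)/2 = 1.05 m; q_8 = 0.23 × 0.15 × 1.05 = 0.03623 m³/s
Q = Σ qᵢ = 3.769 m³/s
= 3.769 × 1000 = 3769 L/s

3770 L/s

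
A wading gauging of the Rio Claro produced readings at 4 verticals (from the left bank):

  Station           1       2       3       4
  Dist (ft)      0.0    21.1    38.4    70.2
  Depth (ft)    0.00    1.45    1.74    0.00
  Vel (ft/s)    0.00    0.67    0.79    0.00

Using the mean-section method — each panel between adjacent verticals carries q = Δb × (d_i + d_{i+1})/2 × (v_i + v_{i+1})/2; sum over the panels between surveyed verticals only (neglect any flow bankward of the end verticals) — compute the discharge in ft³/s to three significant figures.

Panel 1-2: Δb = 21.1 ft, d̄ = (0.00+1.45)/2 = 0.725, v̄ = (0.00+0.67)/2 = 0.335 → q = 21.1×0.725×0.335 = 5.125 ft³/s
Panel 2-3: Δb = 17.3 ft, d̄ = (1.45+1.74)/2 = 1.595, v̄ = (0.67+0.79)/2 = 0.73 → q = 17.3×1.595×0.73 = 20.14 ft³/s
Panel 3-4: Δb = 31.8 ft, d̄ = (1.74+0.00)/2 = 0.87, v̄ = (0.79+0.00)/2 = 0.395 → q = 31.8×0.87×0.395 = 10.93 ft³/s
Q = Σ q = 36.20 ft³/s

36.2 ft³/s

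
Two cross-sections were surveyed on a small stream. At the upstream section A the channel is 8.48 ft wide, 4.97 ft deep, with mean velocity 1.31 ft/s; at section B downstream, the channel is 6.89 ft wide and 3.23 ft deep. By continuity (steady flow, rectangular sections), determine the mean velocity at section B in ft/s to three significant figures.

Q = A₁V₁ = (8.48×4.97) × 1.31 = 55.21 ft³/s
A₂ = 6.89 × 3.23 = 22.25 ft²
V₂ = Q/A₂ = 55.21/22.25 = 2.481 ft/s

2.48 ft/s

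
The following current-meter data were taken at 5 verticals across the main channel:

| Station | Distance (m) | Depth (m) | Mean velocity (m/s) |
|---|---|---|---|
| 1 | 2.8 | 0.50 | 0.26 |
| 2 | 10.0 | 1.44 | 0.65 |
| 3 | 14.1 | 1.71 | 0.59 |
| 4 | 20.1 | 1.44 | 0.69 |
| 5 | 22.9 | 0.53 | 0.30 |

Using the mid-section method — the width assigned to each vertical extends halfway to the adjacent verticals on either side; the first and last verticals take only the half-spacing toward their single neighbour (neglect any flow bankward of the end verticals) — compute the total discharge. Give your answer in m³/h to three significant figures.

w_1 = (10.0 − 2.8)/2 = 3.6 m; q_1 = 0.26 × 0.50 × 3.6 = 0.4680 m³/s
w_2 = (14.1 − 2.8)/2 = 5.65 m; q_2 = 0.65 × 1.44 × 5.65 = 5.288 m³/s
w_3 = (20.1 − 10.0)/2 = 5.05 m; q_3 = 0.59 × 1.71 × 5.05 = 5.095 m³/s
w_4 = (22.9 − 14.1)/2 = 4.4 m; q_4 = 0.69 × 1.44 × 4.4 = 4.372 m³/s
w_5 = (22.9 − 20.1)/2 = 1.4 m; q_5 = 0.30 × 0.53 × 1.4 = 0.2226 m³/s
Q = Σ qᵢ = 15.45 m³/s
= 15.45 × 3600 = 55600 m³/h

55600 m³/h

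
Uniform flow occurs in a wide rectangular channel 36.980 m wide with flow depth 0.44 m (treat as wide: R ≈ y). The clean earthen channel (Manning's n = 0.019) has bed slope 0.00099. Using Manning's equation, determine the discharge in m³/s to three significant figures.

15.6 m³/s

A = b·y = 36.980 × 0.44 = 16.27 m²
Wide channel: R ≈ y = 0.44 m
Q = (1/n)·A·R^(2/3)·S^(1/2) = (1/0.019) × 16.27 × 0.4400^(2/3) × 0.00099^(1/2) = 15.59 m³/s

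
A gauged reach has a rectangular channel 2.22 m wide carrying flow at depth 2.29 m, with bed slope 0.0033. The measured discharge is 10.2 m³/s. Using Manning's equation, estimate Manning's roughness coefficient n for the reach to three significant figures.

0.0236

A = b·y = 2.22 × 2.29 = 5.084 m²
P = b + 2y = 2.22 + 2×2.29 = 6.800 m
R = A/P = 5.084/6.800 = 0.7476 m
n = (1/Q)·A·R^(2/3)·S^(1/2) = (1/10.2) × 5.084 × 0.8237 × 0.05745 = 0.02358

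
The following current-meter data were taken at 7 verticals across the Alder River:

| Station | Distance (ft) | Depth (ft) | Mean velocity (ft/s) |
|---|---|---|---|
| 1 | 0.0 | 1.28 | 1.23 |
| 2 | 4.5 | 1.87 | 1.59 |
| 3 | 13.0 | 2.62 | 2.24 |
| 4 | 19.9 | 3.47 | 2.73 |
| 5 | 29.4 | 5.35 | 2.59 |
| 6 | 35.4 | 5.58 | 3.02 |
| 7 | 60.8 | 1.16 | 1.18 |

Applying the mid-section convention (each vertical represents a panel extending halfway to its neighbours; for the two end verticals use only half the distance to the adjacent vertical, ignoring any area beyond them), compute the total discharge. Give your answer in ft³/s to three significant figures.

535 ft³/s

w_1 = (4.5 − 0.0)/2 = 2.25 ft; q_1 = 1.23 × 1.28 × 2.25 = 3.542 ft³/s
w_2 = (13.0 − 0.0)/2 = 6.5 ft; q_2 = 1.59 × 1.87 × 6.5 = 19.33 ft³/s
w_3 = (19.9 − 4.5)/2 = 7.7 ft; q_3 = 2.24 × 2.62 × 7.7 = 45.19 ft³/s
w_4 = (29.4 − 13.0)/2 = 8.2 ft; q_4 = 2.73 × 3.47 × 8.2 = 77.68 ft³/s
w_5 = (35.4 − 19.9)/2 = 7.75 ft; q_5 = 2.59 × 5.35 × 7.75 = 107.4 ft³/s
w_6 = (60.8 − 29.4)/2 = 15.7 ft; q_6 = 3.02 × 5.58 × 15.7 = 264.6 ft³/s
w_7 = (60.8 − 35.4)/2 = 12.7 ft; q_7 = 1.18 × 1.16 × 12.7 = 17.38 ft³/s
Q = Σ qᵢ = 535.1 ft³/s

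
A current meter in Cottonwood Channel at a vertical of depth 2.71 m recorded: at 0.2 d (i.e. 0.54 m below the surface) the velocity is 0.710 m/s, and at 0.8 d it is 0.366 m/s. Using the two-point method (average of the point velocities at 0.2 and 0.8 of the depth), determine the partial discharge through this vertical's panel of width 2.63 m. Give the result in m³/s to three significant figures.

3.83 m³/s

v̄ = (0.710 + 0.366) / 2 = 0.5380 m/s
q = v̄ × d × w = 0.5380 × 2.71 × 2.63 = 3.834 m³/s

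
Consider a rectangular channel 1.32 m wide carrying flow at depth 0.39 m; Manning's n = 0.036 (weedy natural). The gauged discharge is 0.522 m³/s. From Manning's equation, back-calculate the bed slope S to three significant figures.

A = b·y = 1.32 × 0.39 = 0.5148 m²
P = b + 2y = 1.32 + 2×0.39 = 2.100 m
R = A/P = 0.5148/2.100 = 0.2451 m
S = (Q·n / (1·A·R^(2/3)))² = (0.522×0.036 / (1×0.5148×0.3917))² = 0.008685

0.00869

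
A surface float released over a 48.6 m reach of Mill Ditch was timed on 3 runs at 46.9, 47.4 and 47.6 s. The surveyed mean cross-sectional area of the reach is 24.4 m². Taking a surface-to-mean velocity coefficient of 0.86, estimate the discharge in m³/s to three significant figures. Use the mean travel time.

t̄ = (46.9 + 47.4 + 47.6) / 3 = 47.3 s
v_surface = L / t̄ = 48.6 / 47.3 = 1.027 m/s
v_mean = 0.86 × 1.027 = 0.8836 m/s
Q = A × v_mean = 24.4 × 0.8836 = 21.56 m³/s

21.6 m³/s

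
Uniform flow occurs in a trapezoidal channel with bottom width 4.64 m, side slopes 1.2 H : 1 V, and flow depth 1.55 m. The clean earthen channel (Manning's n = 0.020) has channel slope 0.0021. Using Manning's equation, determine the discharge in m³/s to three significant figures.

A = (b + z·y)·y = (4.64 + 1.2×1.55)×1.55 = 10.08 m²
P = b + 2y√(1+z²) = 4.64 + 2×1.55×√(1+1.2²) = 9.482 m
R = A/P = 10.08/9.482 = 1.062 m
Q = (1/n)·A·R^(2/3)·S^(1/2) = (1/0.020) × 10.08 × 1.062^(2/3) × 0.0021^(1/2) = 24.04 m³/s

24.0 m³/s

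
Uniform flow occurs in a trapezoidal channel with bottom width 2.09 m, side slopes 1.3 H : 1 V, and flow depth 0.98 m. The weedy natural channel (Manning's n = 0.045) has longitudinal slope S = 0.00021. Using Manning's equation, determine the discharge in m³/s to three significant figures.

A = (b + z·y)·y = (2.09 + 1.3×0.98)×0.98 = 3.297 m²
P = b + 2y√(1+z²) = 2.09 + 2×0.98×√(1+1.3²) = 5.305 m
R = A/P = 3.297/5.305 = 0.6215 m
Q = (1/n)·A·R^(2/3)·S^(1/2) = (1/0.045) × 3.297 × 0.6215^(2/3) × 0.00021^(1/2) = 0.7731 m³/s

0.773 m³/s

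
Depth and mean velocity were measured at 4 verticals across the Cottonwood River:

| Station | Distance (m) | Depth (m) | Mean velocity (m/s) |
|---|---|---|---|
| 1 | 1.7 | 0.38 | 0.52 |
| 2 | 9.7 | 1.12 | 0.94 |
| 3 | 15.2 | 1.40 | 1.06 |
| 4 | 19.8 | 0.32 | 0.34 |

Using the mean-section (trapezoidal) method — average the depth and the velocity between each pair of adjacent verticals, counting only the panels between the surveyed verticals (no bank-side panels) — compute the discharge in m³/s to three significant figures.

14.1 m³/s

Panel 1-2: Δb = 8 m, d̄ = (0.38+1.12)/2 = 0.75, v̄ = (0.52+0.94)/2 = 0.73 → q = 8×0.75×0.73 = 4.380 m³/s
Panel 2-3: Δb = 5.5 m, d̄ = (1.12+1.40)/2 = 1.26, v̄ = (0.94+1.06)/2 = 1 → q = 5.5×1.26×1 = 6.930 m³/s
Panel 3-4: Δb = 4.6 m, d̄ = (1.40+0.32)/2 = 0.86, v̄ = (1.06+0.34)/2 = 0.7 → q = 4.6×0.86×0.7 = 2.769 m³/s
Q = Σ q = 14.08 m³/s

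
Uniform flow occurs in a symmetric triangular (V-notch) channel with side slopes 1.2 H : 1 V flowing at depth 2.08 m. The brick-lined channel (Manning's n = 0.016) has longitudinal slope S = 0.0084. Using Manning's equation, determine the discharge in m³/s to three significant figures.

25.6 m³/s

A = z·y² = 1.2×2.08² = 5.192 m²
P = 2y√(1+z²) = 2×2.08×√(1+1.2²) = 6.498 m
R = A/P = 5.192/6.498 = 0.7990 m
Q = (1/n)·A·R^(2/3)·S^(1/2) = (1/0.016) × 5.192 × 0.7990^(2/3) × 0.0084^(1/2) = 25.61 m³/s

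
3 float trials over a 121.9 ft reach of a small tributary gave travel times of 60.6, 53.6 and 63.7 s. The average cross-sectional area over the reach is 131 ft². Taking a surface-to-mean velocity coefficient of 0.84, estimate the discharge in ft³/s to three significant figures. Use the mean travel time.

t̄ = (60.6 + 53.6 + 63.7) / 3 = 59.3 s
v_surface = L / t̄ = 121.9 / 59.3 = 2.056 ft/s
v_mean = 0.84 × 2.056 = 1.727 ft/s
Q = A × v_mean = 131 × 1.727 = 226.2 ft³/s

226 ft³/s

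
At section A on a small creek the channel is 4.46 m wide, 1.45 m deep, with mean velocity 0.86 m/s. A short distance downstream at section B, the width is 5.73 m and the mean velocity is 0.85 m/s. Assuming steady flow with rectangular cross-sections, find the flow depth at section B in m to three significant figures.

1.14 m

Q = A₁V₁ = (4.46×1.45) × 0.86 = 5.562 m³/s
d₂ = Q/(b₂ V₂) = 5.562/(5.73×0.85) = 1.142 m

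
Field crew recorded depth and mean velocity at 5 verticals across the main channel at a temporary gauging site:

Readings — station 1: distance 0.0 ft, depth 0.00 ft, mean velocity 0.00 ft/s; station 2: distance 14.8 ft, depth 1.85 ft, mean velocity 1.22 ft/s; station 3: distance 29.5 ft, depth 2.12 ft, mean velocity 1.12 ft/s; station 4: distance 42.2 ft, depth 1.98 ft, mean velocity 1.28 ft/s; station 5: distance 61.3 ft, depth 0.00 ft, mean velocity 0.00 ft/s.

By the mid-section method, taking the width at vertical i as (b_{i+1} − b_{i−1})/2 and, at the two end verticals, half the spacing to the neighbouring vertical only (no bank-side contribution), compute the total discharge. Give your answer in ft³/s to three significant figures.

w_2 = (29.5 − 0.0)/2 = 14.75 ft; q_2 = 1.22 × 1.85 × 14.75 = 33.29 ft³/s
w_3 = (42.2 − 14.8)/2 = 13.7 ft; q_3 = 1.12 × 2.12 × 13.7 = 32.53 ft³/s
w_4 = (61.3 − 29.5)/2 = 15.9 ft; q_4 = 1.28 × 1.98 × 15.9 = 40.30 ft³/s
Stations 1, 5 contribute zero (depth or velocity is 0).
Q = Σ qᵢ = 106.1 ft³/s

106 ft³/s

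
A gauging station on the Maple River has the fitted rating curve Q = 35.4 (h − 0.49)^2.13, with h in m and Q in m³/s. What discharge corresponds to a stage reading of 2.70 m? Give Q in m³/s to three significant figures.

Q = 35.4 × (2.70 − 0.49)^2.13 = 35.4 × 2.21^2.13 = 191.7 m³/s

192 m³/s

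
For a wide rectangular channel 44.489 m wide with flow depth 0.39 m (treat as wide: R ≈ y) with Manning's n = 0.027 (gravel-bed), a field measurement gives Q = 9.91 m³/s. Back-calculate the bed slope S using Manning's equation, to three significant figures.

0.000835

A = b·y = 44.489 × 0.39 = 17.35 m²
Wide channel: R ≈ y = 0.39 m
S = (Q·n / (1·A·R^(2/3)))² = (9.91×0.027 / (1×17.35×0.5338))² = 0.0008346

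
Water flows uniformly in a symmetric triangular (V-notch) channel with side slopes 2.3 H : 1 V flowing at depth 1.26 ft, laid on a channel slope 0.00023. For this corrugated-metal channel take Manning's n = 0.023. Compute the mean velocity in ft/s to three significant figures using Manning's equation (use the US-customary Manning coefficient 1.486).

A = z·y² = 2.3×1.26² = 3.651 ft²
P = 2y√(1+z²) = 2×1.26×√(1+2.3²) = 6.320 ft
R = A/P = 3.651/6.320 = 0.5778 ft
Q = (1.486/n)·A·R^(2/3)·S^(1/2) = (1.486/0.023) × 3.651 × 0.5778^(2/3) × 0.00023^(1/2) = 2.482 ft³/s
V = Q/A = 2.482/3.651 = 0.6797 ft/s

0.680 ft/s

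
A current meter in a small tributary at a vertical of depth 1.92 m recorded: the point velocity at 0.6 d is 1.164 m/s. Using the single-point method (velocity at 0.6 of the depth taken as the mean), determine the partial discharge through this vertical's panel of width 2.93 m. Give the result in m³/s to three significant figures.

6.55 m³/s

v̄ = v₀.₆ = 1.164 m/s
q = v̄ × d × w = 1.164 × 1.92 × 2.93 = 6.548 m³/s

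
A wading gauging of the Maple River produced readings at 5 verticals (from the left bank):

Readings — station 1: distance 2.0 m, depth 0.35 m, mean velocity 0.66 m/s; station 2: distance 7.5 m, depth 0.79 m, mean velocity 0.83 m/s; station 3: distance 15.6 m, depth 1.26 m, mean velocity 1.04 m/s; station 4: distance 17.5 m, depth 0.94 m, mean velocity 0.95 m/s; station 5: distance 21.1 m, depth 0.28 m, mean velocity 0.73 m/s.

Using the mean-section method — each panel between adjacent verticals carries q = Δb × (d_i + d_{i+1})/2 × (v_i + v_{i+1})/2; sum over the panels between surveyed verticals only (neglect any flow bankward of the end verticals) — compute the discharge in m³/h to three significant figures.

50500 m³/h

Panel 1-2: Δb = 5.5 m, d̄ = (0.35+0.79)/2 = 0.57, v̄ = (0.66+0.83)/2 = 0.745 → q = 5.5×0.57×0.745 = 2.336 m³/s
Panel 2-3: Δb = 8.1 m, d̄ = (0.79+1.26)/2 = 1.025, v̄ = (0.83+1.04)/2 = 0.935 → q = 8.1×1.025×0.935 = 7.763 m³/s
Panel 3-4: Δb = 1.9 m, d̄ = (1.26+0.94)/2 = 1.1, v̄ = (1.04+0.95)/2 = 0.995 → q = 1.9×1.1×0.995 = 2.080 m³/s
Panel 4-5: Δb = 3.6 m, d̄ = (0.94+0.28)/2 = 0.61, v̄ = (0.95+0.73)/2 = 0.84 → q = 3.6×0.61×0.84 = 1.845 m³/s
Q = Σ q = 14.02 m³/s
= 14.02 × 3600 = 50480 m³/h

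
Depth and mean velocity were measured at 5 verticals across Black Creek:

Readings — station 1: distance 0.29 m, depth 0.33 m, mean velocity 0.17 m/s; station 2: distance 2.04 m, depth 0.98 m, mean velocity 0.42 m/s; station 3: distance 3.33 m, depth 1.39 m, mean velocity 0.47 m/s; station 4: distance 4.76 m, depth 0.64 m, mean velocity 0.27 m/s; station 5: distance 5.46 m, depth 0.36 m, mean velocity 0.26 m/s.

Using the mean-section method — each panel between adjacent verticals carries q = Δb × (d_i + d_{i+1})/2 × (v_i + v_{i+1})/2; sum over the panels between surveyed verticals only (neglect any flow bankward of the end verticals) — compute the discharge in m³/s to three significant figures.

1.65 m³/s

Panel 1-2: Δb = 1.75 m, d̄ = (0.33+0.98)/2 = 0.655, v̄ = (0.17+0.42)/2 = 0.295 → q = 1.75×0.655×0.295 = 0.3381 m³/s
Panel 2-3: Δb = 1.29 m, d̄ = (0.98+1.39)/2 = 1.185, v̄ = (0.42+0.47)/2 = 0.445 → q = 1.29×1.185×0.445 = 0.6802 m³/s
Panel 3-4: Δb = 1.43 m, d̄ = (1.39+0.64)/2 = 1.015, v̄ = (0.47+0.27)/2 = 0.37 → q = 1.43×1.015×0.37 = 0.5370 m³/s
Panel 4-5: Δb = 0.7 m, d̄ = (0.64+0.36)/2 = 0.5, v̄ = (0.27+0.26)/2 = 0.265 → q = 0.7×0.5×0.265 = 0.09275 m³/s
Q = Σ q = 1.648 m³/s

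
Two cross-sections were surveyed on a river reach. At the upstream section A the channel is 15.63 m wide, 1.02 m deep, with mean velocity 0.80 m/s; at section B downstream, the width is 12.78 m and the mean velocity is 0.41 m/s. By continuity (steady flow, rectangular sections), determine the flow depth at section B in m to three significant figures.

2.43 m

Q = A₁V₁ = (15.63×1.02) × 0.80 = 12.75 m³/s
d₂ = Q/(b₂ V₂) = 12.75/(12.78×0.41) = 2.434 m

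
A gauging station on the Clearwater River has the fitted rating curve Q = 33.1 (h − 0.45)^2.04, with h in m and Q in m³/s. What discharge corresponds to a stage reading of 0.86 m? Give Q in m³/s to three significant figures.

Q = 33.1 × (0.86 − 0.45)^2.04 = 33.1 × 0.41^2.04 = 5.369 m³/s

5.37 m³/s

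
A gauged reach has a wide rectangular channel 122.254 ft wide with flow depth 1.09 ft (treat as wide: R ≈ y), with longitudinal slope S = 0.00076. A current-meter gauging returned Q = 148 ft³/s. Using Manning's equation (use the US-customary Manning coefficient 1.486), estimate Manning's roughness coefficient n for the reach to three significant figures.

0.0391

A = b·y = 122.254 × 1.09 = 133.3 ft²
Wide channel: R ≈ y = 1.09 ft
n = (1.486/Q)·A·R^(2/3)·S^(1/2) = (1.486/148) × 133.3 × 1.059 × 0.02757 = 0.03907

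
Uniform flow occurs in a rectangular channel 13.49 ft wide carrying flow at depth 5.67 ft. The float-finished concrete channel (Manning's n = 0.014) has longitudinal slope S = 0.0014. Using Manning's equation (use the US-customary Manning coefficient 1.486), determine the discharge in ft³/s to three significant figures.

643 ft³/s

A = b·y = 13.49 × 5.67 = 76.49 ft²
P = b + 2y = 13.49 + 2×5.67 = 24.83 ft
R = A/P = 76.49/24.83 = 3.080 ft
Q = (1.486/n)·A·R^(2/3)·S^(1/2) = (1.486/0.014) × 76.49 × 3.080^(2/3) × 0.0014^(1/2) = 643.1 ft³/s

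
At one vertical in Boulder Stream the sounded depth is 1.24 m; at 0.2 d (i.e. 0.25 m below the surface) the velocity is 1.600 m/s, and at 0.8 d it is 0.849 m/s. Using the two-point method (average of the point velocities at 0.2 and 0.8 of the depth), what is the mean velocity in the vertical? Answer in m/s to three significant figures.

1.22 m/s

v̄ = (1.600 + 0.849) / 2 = 1.225 m/s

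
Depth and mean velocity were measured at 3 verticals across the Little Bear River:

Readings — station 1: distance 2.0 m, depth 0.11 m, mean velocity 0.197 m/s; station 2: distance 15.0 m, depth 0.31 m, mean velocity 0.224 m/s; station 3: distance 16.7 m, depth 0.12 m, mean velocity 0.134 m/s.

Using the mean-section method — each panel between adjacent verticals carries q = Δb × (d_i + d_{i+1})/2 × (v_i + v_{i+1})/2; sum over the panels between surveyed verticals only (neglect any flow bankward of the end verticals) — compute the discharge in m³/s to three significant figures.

0.640 m³/s

Panel 1-2: Δb = 13 m, d̄ = (0.11+0.31)/2 = 0.21, v̄ = (0.197+0.224)/2 = 0.2105 → q = 13×0.21×0.2105 = 0.5747 m³/s
Panel 2-3: Δb = 1.7 m, d̄ = (0.31+0.12)/2 = 0.215, v̄ = (0.224+0.134)/2 = 0.179 → q = 1.7×0.215×0.179 = 0.06542 m³/s
Q = Σ q = 0.6401 m³/s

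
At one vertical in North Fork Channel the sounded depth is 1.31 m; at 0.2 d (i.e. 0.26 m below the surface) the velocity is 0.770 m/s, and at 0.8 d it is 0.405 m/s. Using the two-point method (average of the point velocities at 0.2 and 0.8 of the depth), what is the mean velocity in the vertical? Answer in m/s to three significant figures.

0.588 m/s

v̄ = (0.770 + 0.405) / 2 = 0.5875 m/s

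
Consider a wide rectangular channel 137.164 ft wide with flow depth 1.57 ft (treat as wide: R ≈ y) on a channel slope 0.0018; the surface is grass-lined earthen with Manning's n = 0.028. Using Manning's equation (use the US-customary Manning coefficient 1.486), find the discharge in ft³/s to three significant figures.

655 ft³/s

A = b·y = 137.164 × 1.57 = 215.3 ft²
Wide channel: R ≈ y = 1.57 ft
Q = (1.486/n)·A·R^(2/3)·S^(1/2) = (1.486/0.028) × 215.3 × 1.570^(2/3) × 0.0018^(1/2) = 655.0 ft³/s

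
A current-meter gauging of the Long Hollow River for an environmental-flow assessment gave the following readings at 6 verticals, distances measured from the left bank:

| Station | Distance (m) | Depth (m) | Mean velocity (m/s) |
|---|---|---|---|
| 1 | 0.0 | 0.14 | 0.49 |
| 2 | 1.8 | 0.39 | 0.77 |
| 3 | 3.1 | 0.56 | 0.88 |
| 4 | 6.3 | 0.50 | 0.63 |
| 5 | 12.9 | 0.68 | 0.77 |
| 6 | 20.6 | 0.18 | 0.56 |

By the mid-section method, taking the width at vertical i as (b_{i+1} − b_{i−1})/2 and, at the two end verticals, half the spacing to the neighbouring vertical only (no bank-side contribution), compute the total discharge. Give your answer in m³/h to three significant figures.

26300 m³/h

w_1 = (1.8 − 0.0)/2 = 0.9 m; q_1 = 0.49 × 0.14 × 0.9 = 0.06174 m³/s
w_2 = (3.1 − 0.0)/2 = 1.55 m; q_2 = 0.77 × 0.39 × 1.55 = 0.4655 m³/s
w_3 = (6.3 − 1.8)/2 = 2.25 m; q_3 = 0.88 × 0.56 × 2.25 = 1.109 m³/s
w_4 = (12.9 − 3.1)/2 = 4.9 m; q_4 = 0.63 × 0.50 × 4.9 = 1.544 m³/s
w_5 = (20.6 − 6.3)/2 = 7.15 m; q_5 = 0.77 × 0.68 × 7.15 = 3.744 m³/s
w_6 = (20.6 − 12.9)/2 = 3.85 m; q_6 = 0.56 × 0.18 × 3.85 = 0.3881 m³/s
Q = Σ qᵢ = 7.311 m³/s
= 7.311 × 3600 = 26320 m³/h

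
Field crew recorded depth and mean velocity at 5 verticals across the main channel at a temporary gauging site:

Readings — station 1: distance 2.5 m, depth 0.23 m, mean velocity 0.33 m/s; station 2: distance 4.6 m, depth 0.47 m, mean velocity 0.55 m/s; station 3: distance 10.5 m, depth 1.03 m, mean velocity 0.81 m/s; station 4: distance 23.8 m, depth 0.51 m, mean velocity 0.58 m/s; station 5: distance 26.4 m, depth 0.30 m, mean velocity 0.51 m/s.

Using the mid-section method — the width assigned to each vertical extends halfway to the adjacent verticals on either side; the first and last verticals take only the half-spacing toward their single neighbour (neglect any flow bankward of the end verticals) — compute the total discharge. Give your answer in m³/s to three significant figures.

11.7 m³/s

w_1 = (4.6 − 2.5)/2 = 1.05 m; q_1 = 0.33 × 0.23 × 1.05 = 0.07970 m³/s
w_2 = (10.5 − 2.5)/2 = 4 m; q_2 = 0.55 × 0.47 × 4 = 1.034 m³/s
w_3 = (23.8 − 4.6)/2 = 9.6 m; q_3 = 0.81 × 1.03 × 9.6 = 8.009 m³/s
w_4 = (26.4 − 10.5)/2 = 7.95 m; q_4 = 0.58 × 0.51 × 7.95 = 2.352 m³/s
w_5 = (26.4 − 23.8)/2 = 1.3 m; q_5 = 0.51 × 0.30 × 1.3 = 0.1989 m³/s
Q = Σ qᵢ = 11.67 m³/s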